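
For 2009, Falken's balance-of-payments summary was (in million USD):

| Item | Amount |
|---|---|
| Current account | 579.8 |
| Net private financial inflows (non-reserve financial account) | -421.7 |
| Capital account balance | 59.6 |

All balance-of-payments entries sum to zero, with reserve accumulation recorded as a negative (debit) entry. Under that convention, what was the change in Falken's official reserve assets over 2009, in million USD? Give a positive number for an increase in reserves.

217.7

Official reserve transactions balance = -(579.8 + 59.6 + (-421.7)) = -217.7
An accumulation of reserves is recorded as a debit (negative entry), so the change in the stock of reserves is the negative of that balance.
Change in official reserves = -(-217.7) = 217.7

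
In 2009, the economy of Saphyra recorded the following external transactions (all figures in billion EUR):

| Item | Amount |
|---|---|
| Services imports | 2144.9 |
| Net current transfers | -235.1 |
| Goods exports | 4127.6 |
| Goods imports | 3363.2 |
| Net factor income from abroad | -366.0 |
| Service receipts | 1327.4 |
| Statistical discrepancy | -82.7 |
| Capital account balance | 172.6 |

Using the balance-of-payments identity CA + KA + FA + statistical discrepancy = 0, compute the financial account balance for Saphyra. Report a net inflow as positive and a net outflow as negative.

Goods balance = 4127.6 - 3363.2 = 764.4
Services balance = 1327.4 - 2144.9 = -817.5
Trade balance (goods + services) = 764.4 + (-817.5) = -53.1
Net primary income = -366.0
Net secondary income = -235.1
Current account = -53.1 + (-366.0) + (-235.1) = -654.2
Financial account = -(-654.2 + 172.6 + (-82.7)) = 564.3

564.3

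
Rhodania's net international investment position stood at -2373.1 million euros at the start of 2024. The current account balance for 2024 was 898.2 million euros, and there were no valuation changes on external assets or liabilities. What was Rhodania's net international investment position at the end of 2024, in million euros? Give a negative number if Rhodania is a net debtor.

With no valuation effects, change in NIIP = current account = 898.2
End-of-year NIIP = -2373.1 + 898.2 = -1474.9

-1474.9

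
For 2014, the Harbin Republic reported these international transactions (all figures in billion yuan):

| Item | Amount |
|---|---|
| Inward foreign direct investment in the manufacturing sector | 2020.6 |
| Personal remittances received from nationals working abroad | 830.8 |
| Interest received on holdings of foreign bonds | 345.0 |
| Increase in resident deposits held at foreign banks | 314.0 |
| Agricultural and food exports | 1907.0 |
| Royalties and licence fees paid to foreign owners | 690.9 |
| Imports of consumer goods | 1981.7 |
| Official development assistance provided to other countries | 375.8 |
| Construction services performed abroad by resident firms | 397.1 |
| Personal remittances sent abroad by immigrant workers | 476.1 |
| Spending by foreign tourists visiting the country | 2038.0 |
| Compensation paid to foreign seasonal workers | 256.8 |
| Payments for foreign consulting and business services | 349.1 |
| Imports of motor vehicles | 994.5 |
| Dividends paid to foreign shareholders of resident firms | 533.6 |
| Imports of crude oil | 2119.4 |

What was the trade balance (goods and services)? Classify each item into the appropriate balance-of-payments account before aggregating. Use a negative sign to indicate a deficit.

-1793.5

Goods: -994.5 - 1981.7 - 2119.4 + 1907.0 = -3188.6
Services: -349.1 - 690.9 + 2038.0 + 397.1 = 1395.1
Trade balance = -3188.6 + 1395.1 = -1793.5
(Excluded from the trade balance — financial account: inward foreign direct investment in the manufacturing sector 2020.6, increase in resident deposits held at foreign banks 314.0; secondary income: personal remittances received from nationals working abroad 830.8, official development assistance provided to other countries 375.8, personal remittances sent abroad by immigrant workers 476.1; primary income: interest received on holdings of foreign bonds 345.0, compensation paid to foreign seasonal workers 256.8, dividends paid to foreign shareholders of resident firms 533.6.)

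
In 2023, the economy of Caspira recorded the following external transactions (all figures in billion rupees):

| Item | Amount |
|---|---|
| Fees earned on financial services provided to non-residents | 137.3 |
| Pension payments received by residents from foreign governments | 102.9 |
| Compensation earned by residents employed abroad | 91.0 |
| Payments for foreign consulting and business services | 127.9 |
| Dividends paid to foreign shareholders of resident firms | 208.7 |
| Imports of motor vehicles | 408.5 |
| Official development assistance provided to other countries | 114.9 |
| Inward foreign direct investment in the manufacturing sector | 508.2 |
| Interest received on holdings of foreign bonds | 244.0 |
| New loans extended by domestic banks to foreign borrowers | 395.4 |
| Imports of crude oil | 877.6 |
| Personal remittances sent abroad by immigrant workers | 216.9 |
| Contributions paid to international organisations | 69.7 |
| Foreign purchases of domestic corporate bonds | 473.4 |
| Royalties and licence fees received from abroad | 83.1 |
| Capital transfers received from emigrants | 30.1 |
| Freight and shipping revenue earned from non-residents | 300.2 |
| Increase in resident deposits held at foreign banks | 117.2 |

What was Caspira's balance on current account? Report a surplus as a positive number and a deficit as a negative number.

-1065.7

Goods: -877.6 - 408.5 = -1286.1
Services: -127.9 + 300.2 + 137.3 + 83.1 = 392.7
Primary income: -208.7 + 91.0 + 244.0 = 126.3
Secondary income: 102.9 - 69.7 - 114.9 - 216.9 = -298.6
Current account = (-1286.1) + 392.7 + 126.3 + (-298.6) = -1065.7
(Excluded from the current account — financial account: inward foreign direct investment in the manufacturing sector 508.2, new loans extended by domestic banks to foreign borrowers 395.4, foreign purchases of domestic corporate bonds 473.4, increase in resident deposits held at foreign banks 117.2; capital account: capital transfers received from emigrants 30.1.)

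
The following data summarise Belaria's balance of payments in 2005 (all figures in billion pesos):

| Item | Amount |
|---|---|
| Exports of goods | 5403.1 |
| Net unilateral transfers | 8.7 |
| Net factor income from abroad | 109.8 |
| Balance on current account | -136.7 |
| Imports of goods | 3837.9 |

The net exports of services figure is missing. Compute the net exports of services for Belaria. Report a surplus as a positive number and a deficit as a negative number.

-1820.4

Current account = goods balance + services balance + net primary income + net secondary income
Sum of the known components = 1683.7
Net exports of services = CA - (known components) = -136.7 - 1683.7 = -1820.4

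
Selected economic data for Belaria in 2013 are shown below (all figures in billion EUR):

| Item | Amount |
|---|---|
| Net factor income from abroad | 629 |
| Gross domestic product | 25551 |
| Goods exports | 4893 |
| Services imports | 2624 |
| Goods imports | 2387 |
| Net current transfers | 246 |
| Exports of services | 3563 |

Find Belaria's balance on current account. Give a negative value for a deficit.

4320

Goods balance = 4893 - 2387 = 2506
Services balance = 3563 - 2624 = 939
Trade balance (goods + services) = 2506 + 939 = 3445
Net primary income = 629
Net secondary income = 246
Current account = 3445 + 629 + 246 = 4320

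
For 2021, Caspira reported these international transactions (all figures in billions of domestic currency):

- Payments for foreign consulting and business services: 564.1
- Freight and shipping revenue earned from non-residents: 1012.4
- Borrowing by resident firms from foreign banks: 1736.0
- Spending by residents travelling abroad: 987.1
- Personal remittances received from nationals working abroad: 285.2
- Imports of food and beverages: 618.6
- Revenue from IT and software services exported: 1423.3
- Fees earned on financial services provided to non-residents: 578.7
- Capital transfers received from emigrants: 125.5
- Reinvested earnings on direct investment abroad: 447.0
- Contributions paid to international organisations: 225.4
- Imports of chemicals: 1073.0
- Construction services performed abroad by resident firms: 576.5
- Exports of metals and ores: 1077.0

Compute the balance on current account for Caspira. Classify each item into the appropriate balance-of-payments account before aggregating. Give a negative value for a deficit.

Goods: -618.6 + 1077.0 - 1073.0 = -614.6
Services: 576.5 + 1423.3 + 578.7 + 1012.4 - 987.1 - 564.1 = 2039.7
Primary income: 447.0
Secondary income: -225.4 + 285.2 = 59.8
Current account = (-614.6) + 2039.7 + 447.0 + 59.8 = 1931.9
(Excluded from the current account — financial account: borrowing by resident firms from foreign banks 1736.0; capital account: capital transfers received from emigrants 125.5.)

1931.9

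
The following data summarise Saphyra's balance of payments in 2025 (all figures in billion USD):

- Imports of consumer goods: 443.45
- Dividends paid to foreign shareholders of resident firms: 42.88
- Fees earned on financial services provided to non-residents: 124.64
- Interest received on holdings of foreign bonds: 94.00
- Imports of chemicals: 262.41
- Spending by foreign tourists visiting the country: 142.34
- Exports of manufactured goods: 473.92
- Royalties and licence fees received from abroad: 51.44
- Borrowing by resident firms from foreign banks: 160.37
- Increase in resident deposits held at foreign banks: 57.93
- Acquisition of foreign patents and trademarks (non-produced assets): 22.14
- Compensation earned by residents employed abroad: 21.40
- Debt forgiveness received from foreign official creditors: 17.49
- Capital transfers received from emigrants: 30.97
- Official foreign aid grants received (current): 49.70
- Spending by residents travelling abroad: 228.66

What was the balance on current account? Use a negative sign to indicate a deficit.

-19.96

Goods: 473.92 - 443.45 - 262.41 = -231.94
Services: 124.64 + 142.34 - 228.66 + 51.44 = 89.76
Primary income: -42.88 + 21.40 + 94.00 = 72.52
Secondary income: 49.70
Current account = (-231.94) + 89.76 + 72.52 + 49.70 = -19.96
(Excluded from the current account — financial account: borrowing by resident firms from foreign banks 160.37, increase in resident deposits held at foreign banks 57.93; capital account: acquisition of foreign patents and trademarks (non-produced assets) 22.14, debt forgiveness received from foreign official creditors 17.49, capital transfers received from emigrants 30.97.)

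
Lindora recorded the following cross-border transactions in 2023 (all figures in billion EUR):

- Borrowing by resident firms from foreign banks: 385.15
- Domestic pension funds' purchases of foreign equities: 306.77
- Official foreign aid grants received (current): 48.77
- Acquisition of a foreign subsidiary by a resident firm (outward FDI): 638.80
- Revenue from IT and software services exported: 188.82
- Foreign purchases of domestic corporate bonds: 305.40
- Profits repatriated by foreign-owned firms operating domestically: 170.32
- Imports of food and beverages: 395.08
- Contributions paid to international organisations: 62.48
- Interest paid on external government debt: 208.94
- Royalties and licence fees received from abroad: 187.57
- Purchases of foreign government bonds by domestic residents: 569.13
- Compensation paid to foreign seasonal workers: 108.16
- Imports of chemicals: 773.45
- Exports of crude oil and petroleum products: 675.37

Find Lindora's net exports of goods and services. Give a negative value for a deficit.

Goods: -773.45 - 395.08 + 675.37 = -493.16
Services: 188.82 + 187.57 = 376.39
Trade balance = -493.16 + 376.39 = -116.77
(Excluded from the trade balance — financial account: borrowing by resident firms from foreign banks 385.15, domestic pension funds' purchases of foreign equities 306.77, acquisition of a foreign subsidiary by a resident firm (outward FDI) 638.80, foreign purchases of domestic corporate bonds 305.40, purchases of foreign government bonds by domestic residents 569.13; secondary income: official foreign aid grants received (current) 48.77, contributions paid to international organisations 62.48; primary income: profits repatriated by foreign-owned firms operating domestically 170.32, interest paid on external government debt 208.94, compensation paid to foreign seasonal workers 108.16.)

-116.77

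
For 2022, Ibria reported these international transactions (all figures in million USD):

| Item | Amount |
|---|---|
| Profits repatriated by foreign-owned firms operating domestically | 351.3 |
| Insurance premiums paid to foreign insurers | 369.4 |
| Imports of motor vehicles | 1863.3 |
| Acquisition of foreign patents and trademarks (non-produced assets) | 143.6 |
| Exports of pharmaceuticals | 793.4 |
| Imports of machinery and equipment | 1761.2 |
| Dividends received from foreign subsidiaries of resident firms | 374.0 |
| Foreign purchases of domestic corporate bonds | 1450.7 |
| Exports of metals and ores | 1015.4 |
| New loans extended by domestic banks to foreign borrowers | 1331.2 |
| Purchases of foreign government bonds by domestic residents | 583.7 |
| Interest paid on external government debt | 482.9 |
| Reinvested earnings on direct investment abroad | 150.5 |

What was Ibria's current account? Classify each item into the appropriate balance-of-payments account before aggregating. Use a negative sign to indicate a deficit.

Goods: 793.4 - 1761.2 - 1863.3 + 1015.4 = -1815.7
Services: -369.4
Primary income: 150.5 - 351.3 - 482.9 + 374.0 = -309.7
Current account = (-1815.7) + (-369.4) + (-309.7) = -2494.8
(Excluded from the current account — capital account: acquisition of foreign patents and trademarks (non-produced assets) 143.6; financial account: foreign purchases of domestic corporate bonds 1450.7, new loans extended by domestic banks to foreign borrowers 1331.2, purchases of foreign government bonds by domestic residents 583.7.)

-2494.8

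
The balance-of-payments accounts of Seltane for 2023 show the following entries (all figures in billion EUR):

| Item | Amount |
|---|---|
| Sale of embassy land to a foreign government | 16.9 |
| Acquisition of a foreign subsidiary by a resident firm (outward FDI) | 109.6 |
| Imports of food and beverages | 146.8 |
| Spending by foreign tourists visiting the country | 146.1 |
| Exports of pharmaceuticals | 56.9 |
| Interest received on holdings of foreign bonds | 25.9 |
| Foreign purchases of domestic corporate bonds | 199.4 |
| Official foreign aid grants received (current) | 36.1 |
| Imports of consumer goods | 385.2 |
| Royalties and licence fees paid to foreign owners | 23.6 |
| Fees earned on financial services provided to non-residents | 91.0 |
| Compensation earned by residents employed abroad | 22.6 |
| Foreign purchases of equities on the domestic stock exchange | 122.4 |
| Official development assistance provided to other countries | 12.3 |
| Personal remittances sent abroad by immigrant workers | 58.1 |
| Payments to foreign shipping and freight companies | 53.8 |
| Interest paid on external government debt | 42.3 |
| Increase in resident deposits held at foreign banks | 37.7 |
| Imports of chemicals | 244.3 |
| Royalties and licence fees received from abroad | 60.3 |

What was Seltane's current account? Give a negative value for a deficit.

Goods: -146.8 - 244.3 + 56.9 - 385.2 = -719.4
Services: -53.8 + 91.0 + 146.1 - 23.6 + 60.3 = 220.0
Primary income: 25.9 + 22.6 - 42.3 = 6.2
Secondary income: -58.1 - 12.3 + 36.1 = -34.3
Current account = (-719.4) + 220.0 + 6.2 + (-34.3) = -527.5
(Excluded from the current account — capital account: sale of embassy land to a foreign government 16.9; financial account: acquisition of a foreign subsidiary by a resident firm (outward FDI) 109.6, foreign purchases of domestic corporate bonds 199.4, foreign purchases of equities on the domestic stock exchange 122.4, increase in resident deposits held at foreign banks 37.7.)

-527.5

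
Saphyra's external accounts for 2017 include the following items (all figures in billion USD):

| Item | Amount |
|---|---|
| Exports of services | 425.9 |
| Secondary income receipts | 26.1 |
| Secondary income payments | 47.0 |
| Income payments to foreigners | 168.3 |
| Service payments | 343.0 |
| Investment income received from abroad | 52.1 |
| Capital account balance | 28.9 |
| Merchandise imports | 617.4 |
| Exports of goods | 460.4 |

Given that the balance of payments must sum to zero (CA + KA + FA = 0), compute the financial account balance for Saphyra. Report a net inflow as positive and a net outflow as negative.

182.3

Goods balance = 460.4 - 617.4 = -157.0
Services balance = 425.9 - 343.0 = 82.9
Trade balance (goods + services) = -157.0 + 82.9 = -74.1
Net primary income = 52.1 - 168.3 = -116.2
Net secondary income = 26.1 - 47.0 = -20.9
Current account = -74.1 + (-116.2) + (-20.9) = -211.2
Financial account = -(-211.2 + 28.9) = 182.3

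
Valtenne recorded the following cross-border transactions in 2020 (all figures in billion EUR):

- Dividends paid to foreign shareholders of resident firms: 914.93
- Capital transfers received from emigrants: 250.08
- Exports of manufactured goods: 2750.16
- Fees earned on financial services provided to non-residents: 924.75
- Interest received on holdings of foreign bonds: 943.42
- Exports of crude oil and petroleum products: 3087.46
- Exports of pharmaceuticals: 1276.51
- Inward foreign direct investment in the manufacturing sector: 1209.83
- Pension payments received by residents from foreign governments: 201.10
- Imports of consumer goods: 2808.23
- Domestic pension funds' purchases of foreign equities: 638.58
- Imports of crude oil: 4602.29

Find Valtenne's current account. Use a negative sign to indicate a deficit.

857.95

Goods: -2808.23 + 3087.46 + 2750.16 - 4602.29 + 1276.51 = -296.39
Services: 924.75
Primary income: -914.93 + 943.42 = 28.49
Secondary income: 201.10
Current account = (-296.39) + 924.75 + 28.49 + 201.10 = 857.95
(Excluded from the current account — capital account: capital transfers received from emigrants 250.08; financial account: inward foreign direct investment in the manufacturing sector 1209.83, domestic pension funds' purchases of foreign equities 638.58.)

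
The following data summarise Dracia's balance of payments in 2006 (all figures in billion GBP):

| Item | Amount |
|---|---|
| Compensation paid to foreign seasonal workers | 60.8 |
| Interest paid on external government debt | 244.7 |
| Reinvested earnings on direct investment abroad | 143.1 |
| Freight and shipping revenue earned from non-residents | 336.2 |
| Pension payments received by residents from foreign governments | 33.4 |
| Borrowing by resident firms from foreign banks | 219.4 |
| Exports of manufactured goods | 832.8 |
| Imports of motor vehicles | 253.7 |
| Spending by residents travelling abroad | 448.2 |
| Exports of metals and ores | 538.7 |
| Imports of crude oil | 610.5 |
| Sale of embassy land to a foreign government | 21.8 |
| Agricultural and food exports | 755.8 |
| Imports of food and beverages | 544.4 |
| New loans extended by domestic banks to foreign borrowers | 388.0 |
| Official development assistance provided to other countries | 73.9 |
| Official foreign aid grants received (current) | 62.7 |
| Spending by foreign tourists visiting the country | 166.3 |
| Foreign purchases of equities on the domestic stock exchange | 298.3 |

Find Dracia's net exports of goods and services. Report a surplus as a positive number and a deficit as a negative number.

Goods: 832.8 + 755.8 - 253.7 - 544.4 + 538.7 - 610.5 = 718.7
Services: -448.2 + 336.2 + 166.3 = 54.3
Trade balance = 718.7 + 54.3 = 773.0
(Excluded from the trade balance — primary income: compensation paid to foreign seasonal workers 60.8, interest paid on external government debt 244.7, reinvested earnings on direct investment abroad 143.1; secondary income: pension payments received by residents from foreign governments 33.4, official development assistance provided to other countries 73.9, official foreign aid grants received (current) 62.7; financial account: borrowing by resident firms from foreign banks 219.4, new loans extended by domestic banks to foreign borrowers 388.0, foreign purchases of equities on the domestic stock exchange 298.3; capital account: sale of embassy land to a foreign government 21.8.)

773.0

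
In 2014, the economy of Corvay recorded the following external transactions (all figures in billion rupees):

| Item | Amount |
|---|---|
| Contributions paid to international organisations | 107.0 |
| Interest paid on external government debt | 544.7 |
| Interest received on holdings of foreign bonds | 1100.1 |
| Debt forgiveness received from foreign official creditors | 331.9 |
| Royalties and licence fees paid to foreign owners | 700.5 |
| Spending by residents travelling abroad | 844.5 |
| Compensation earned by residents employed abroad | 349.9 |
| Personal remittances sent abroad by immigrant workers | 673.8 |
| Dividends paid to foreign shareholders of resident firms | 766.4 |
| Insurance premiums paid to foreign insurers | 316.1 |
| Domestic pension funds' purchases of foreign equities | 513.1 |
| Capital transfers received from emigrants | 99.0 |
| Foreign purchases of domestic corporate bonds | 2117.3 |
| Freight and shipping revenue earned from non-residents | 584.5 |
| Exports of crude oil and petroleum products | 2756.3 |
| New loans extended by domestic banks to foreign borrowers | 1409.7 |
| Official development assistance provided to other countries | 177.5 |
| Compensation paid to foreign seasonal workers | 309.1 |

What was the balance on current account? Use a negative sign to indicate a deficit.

Goods: 2756.3
Services: 584.5 - 700.5 - 316.1 - 844.5 = -1276.6
Primary income: 349.9 - 544.7 - 309.1 - 766.4 + 1100.1 = -170.2
Secondary income: -177.5 - 673.8 - 107.0 = -958.3
Current account = 2756.3 + (-1276.6) + (-170.2) + (-958.3) = 351.2
(Excluded from the current account — capital account: debt forgiveness received from foreign official creditors 331.9, capital transfers received from emigrants 99.0; financial account: domestic pension funds' purchases of foreign equities 513.1, foreign purchases of domestic corporate bonds 2117.3, new loans extended by domestic banks to foreign borrowers 1409.7.)

351.2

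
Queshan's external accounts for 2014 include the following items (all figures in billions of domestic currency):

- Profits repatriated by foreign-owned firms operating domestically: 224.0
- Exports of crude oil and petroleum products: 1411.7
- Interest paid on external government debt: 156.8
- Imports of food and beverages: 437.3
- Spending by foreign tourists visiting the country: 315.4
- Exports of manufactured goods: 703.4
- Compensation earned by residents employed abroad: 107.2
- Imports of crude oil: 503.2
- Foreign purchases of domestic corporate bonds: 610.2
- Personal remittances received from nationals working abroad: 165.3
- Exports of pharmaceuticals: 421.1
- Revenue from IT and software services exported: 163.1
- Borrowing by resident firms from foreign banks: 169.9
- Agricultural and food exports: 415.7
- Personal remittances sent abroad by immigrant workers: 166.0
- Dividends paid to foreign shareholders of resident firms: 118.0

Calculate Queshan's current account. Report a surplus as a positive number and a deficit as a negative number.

Goods: -503.2 - 437.3 + 415.7 + 1411.7 + 421.1 + 703.4 = 2011.4
Services: 315.4 + 163.1 = 478.5
Primary income: -156.8 - 118.0 - 224.0 + 107.2 = -391.6
Secondary income: 165.3 - 166.0 = -0.7
Current account = 2011.4 + 478.5 + (-391.6) + (-0.7) = 2097.6
(Excluded from the current account — financial account: foreign purchases of domestic corporate bonds 610.2, borrowing by resident firms from foreign banks 169.9.)

2097.6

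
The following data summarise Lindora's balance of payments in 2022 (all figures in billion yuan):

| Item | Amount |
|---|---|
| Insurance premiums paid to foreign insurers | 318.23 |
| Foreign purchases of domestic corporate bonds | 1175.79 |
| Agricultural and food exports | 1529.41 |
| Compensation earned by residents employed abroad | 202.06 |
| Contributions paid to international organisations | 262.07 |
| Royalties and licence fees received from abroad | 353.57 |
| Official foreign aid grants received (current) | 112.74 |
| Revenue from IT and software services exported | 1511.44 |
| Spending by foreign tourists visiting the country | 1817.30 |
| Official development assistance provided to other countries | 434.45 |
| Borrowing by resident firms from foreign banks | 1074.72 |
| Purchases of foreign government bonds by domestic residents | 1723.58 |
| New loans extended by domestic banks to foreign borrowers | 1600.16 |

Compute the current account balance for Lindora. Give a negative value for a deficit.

Goods: 1529.41
Services: 1817.30 + 353.57 + 1511.44 - 318.23 = 3364.08
Primary income: 202.06
Secondary income: -434.45 - 262.07 + 112.74 = -583.78
Current account = 1529.41 + 3364.08 + 202.06 + (-583.78) = 4511.77
(Excluded from the current account — financial account: foreign purchases of domestic corporate bonds 1175.79, borrowing by resident firms from foreign banks 1074.72, purchases of foreign government bonds by domestic residents 1723.58, new loans extended by domestic banks to foreign borrowers 1600.16.)

4511.77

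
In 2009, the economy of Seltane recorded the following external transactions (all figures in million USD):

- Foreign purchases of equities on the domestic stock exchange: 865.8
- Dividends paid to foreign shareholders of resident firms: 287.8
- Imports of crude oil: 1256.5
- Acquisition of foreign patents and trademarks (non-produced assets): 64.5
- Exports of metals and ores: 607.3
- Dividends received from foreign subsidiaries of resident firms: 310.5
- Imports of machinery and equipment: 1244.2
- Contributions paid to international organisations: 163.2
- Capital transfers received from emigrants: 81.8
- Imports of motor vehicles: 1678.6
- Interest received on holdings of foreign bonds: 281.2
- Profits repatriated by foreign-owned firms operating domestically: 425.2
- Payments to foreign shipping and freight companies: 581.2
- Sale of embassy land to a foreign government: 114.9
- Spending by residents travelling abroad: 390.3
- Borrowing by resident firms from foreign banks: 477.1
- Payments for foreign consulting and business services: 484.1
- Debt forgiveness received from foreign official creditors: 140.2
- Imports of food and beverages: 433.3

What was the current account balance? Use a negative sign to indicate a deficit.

-5745.4

Goods: -433.3 - 1256.5 - 1678.6 - 1244.2 + 607.3 = -4005.3
Services: -581.2 - 390.3 - 484.1 = -1455.6
Primary income: 310.5 + 281.2 - 425.2 - 287.8 = -121.3
Secondary income: -163.2
Current account = (-4005.3) + (-1455.6) + (-121.3) + (-163.2) = -5745.4
(Excluded from the current account — financial account: foreign purchases of equities on the domestic stock exchange 865.8, borrowing by resident firms from foreign banks 477.1; capital account: acquisition of foreign patents and trademarks (non-produced assets) 64.5, capital transfers received from emigrants 81.8, sale of embassy land to a foreign government 114.9, debt forgiveness received from foreign official creditors 140.2.)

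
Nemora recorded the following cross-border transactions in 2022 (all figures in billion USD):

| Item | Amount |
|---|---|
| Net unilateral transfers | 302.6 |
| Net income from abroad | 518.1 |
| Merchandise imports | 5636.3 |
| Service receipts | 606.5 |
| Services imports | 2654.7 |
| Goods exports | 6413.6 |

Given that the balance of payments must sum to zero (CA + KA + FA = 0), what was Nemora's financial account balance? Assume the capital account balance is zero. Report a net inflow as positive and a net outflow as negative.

Goods balance = 6413.6 - 5636.3 = 777.3
Services balance = 606.5 - 2654.7 = -2048.2
Trade balance (goods + services) = 777.3 + (-2048.2) = -1270.9
Net primary income = 518.1
Net secondary income = 302.6
Current account = -1270.9 + 518.1 + 302.6 = -450.2
Financial account = -(-450.2) = 450.2

450.2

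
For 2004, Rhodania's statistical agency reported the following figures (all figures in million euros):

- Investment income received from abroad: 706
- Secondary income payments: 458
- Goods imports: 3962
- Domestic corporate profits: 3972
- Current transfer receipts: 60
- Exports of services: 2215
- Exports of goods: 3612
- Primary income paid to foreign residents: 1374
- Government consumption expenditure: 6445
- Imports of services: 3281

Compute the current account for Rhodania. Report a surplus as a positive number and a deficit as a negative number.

Goods balance = 3612 - 3962 = -350
Services balance = 2215 - 3281 = -1066
Trade balance (goods + services) = -350 + (-1066) = -1416
Net primary income = 706 - 1374 = -668
Net secondary income = 60 - 458 = -398
Current account = -1416 + (-668) + (-398) = -2482

-2482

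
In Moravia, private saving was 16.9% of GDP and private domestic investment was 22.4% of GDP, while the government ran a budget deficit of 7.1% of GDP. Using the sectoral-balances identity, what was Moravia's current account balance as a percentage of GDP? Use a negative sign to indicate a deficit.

By the sectoral-balances identity, CA = (S_private - I) + (T - G).
Private balance = 16.9 - 22.4 = -5.5
Government balance (T - G) = -7.1
CA = -5.5 + (-7.1) = -12.6

-12.6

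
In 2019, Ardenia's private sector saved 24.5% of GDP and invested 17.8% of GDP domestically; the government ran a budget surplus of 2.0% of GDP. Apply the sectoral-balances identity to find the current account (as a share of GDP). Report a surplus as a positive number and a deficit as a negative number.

8.7

By the sectoral-balances identity, CA = (S_private - I) + (T - G).
Private balance = 24.5 - 17.8 = 6.7
Government balance (T - G) = 2.0
CA = 6.7 + 2.0 = 8.7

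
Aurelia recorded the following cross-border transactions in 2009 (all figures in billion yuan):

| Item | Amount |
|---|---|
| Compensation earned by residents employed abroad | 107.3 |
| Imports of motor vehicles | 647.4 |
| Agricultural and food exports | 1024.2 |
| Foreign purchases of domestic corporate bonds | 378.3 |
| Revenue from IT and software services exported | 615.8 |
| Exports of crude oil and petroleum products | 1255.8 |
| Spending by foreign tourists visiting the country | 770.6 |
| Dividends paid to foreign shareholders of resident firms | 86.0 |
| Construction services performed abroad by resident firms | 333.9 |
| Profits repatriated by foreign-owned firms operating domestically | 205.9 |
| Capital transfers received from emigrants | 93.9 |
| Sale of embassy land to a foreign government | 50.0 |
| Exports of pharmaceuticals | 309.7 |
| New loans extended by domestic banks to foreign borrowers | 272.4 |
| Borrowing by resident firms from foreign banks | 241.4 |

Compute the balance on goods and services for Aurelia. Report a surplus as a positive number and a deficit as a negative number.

3662.6

Goods: 309.7 + 1255.8 + 1024.2 - 647.4 = 1942.3
Services: 333.9 + 770.6 + 615.8 = 1720.3
Trade balance = 1942.3 + 1720.3 = 3662.6
(Excluded from the trade balance — primary income: compensation earned by residents employed abroad 107.3, dividends paid to foreign shareholders of resident firms 86.0, profits repatriated by foreign-owned firms operating domestically 205.9; financial account: foreign purchases of domestic corporate bonds 378.3, new loans extended by domestic banks to foreign borrowers 272.4, borrowing by resident firms from foreign banks 241.4; capital account: capital transfers received from emigrants 93.9, sale of embassy land to a foreign government 50.0.)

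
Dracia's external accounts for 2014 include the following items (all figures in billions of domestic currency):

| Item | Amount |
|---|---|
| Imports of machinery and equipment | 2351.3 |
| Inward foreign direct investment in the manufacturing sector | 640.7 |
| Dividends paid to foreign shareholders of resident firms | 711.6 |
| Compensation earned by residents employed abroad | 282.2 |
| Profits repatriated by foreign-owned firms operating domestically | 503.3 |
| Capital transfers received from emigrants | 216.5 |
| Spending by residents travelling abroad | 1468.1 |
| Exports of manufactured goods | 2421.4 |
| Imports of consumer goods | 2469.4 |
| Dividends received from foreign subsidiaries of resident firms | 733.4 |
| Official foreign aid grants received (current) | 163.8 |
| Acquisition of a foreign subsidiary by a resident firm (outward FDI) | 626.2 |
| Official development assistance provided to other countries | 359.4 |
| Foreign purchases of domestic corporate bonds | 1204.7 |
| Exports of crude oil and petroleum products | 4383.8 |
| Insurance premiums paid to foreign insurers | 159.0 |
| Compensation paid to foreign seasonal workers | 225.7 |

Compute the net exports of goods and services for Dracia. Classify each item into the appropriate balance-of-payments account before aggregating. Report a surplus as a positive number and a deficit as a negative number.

Goods: -2351.3 + 2421.4 - 2469.4 + 4383.8 = 1984.5
Services: -1468.1 - 159.0 = -1627.1
Trade balance = 1984.5 + (-1627.1) = 357.4
(Excluded from the trade balance — financial account: inward foreign direct investment in the manufacturing sector 640.7, acquisition of a foreign subsidiary by a resident firm (outward FDI) 626.2, foreign purchases of domestic corporate bonds 1204.7; primary income: dividends paid to foreign shareholders of resident firms 711.6, compensation earned by residents employed abroad 282.2, profits repatriated by foreign-owned firms operating domestically 503.3, dividends received from foreign subsidiaries of resident firms 733.4, compensation paid to foreign seasonal workers 225.7; capital account: capital transfers received from emigrants 216.5; secondary income: official foreign aid grants received (current) 163.8, official development assistance provided to other countries 359.4.)

357.4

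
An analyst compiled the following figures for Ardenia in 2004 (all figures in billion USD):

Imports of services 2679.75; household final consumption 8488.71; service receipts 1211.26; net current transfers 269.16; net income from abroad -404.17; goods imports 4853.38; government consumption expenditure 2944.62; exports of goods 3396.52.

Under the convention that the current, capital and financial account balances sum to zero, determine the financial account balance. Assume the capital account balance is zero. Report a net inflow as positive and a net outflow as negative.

Goods balance = 3396.52 - 4853.38 = -1456.86
Services balance = 1211.26 - 2679.75 = -1468.49
Trade balance (goods + services) = -1456.86 + (-1468.49) = -2925.35
Net primary income = -404.17
Net secondary income = 269.16
Current account = -2925.35 + (-404.17) + 269.16 = -3060.36
Financial account = -(-3060.36) = 3060.36

3060.36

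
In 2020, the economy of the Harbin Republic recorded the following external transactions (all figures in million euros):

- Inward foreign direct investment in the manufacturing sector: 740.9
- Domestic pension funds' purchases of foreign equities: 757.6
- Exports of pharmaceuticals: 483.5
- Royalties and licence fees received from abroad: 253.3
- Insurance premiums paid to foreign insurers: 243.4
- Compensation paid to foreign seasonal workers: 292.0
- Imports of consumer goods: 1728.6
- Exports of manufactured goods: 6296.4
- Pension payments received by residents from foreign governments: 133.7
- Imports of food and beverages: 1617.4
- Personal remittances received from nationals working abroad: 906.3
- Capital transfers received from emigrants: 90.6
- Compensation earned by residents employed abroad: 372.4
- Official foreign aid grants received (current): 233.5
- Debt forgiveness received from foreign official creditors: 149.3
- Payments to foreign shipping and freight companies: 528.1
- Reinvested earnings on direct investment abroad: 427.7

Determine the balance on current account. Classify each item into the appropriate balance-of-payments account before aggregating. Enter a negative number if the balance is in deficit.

Goods: -1617.4 - 1728.6 + 6296.4 + 483.5 = 3433.9
Services: 253.3 - 528.1 - 243.4 = -518.2
Primary income: 427.7 + 372.4 - 292.0 = 508.1
Secondary income: 233.5 + 906.3 + 133.7 = 1273.5
Current account = 3433.9 + (-518.2) + 508.1 + 1273.5 = 4697.3
(Excluded from the current account — financial account: inward foreign direct investment in the manufacturing sector 740.9, domestic pension funds' purchases of foreign equities 757.6; capital account: capital transfers received from emigrants 90.6, debt forgiveness received from foreign official creditors 149.3.)

4697.3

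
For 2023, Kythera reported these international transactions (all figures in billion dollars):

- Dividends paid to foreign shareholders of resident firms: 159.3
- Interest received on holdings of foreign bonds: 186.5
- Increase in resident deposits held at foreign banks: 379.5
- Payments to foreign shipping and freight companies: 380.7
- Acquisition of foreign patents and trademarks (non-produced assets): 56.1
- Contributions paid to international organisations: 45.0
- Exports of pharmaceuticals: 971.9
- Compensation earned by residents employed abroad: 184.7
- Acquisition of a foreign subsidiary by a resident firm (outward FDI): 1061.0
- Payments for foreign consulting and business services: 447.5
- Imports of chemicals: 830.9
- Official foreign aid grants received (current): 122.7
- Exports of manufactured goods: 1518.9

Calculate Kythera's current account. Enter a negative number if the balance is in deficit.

Goods: 971.9 + 1518.9 - 830.9 = 1659.9
Services: -380.7 - 447.5 = -828.2
Primary income: -159.3 + 186.5 + 184.7 = 211.9
Secondary income: 122.7 - 45.0 = 77.7
Current account = 1659.9 + (-828.2) + 211.9 + 77.7 = 1121.3
(Excluded from the current account — financial account: increase in resident deposits held at foreign banks 379.5, acquisition of a foreign subsidiary by a resident firm (outward FDI) 1061.0; capital account: acquisition of foreign patents and trademarks (non-produced assets) 56.1.)

1121.3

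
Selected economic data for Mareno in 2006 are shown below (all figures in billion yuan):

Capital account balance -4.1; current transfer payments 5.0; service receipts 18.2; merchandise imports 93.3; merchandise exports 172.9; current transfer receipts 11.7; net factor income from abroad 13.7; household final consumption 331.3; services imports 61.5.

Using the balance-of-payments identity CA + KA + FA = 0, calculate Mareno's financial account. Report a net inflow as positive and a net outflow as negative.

-52.6

Goods balance = 172.9 - 93.3 = 79.6
Services balance = 18.2 - 61.5 = -43.3
Trade balance (goods + services) = 79.6 + (-43.3) = 36.3
Net primary income = 13.7
Net secondary income = 11.7 - 5.0 = 6.7
Current account = 36.3 + 13.7 + 6.7 = 56.7
Financial account = -(56.7 + (-4.1)) = -52.6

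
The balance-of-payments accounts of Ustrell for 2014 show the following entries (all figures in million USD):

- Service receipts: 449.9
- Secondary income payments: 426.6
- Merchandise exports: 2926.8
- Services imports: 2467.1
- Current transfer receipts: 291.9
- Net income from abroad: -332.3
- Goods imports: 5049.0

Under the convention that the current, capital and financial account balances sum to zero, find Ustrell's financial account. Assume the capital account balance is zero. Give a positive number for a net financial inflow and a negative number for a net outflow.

4606.4

Goods balance = 2926.8 - 5049.0 = -2122.2
Services balance = 449.9 - 2467.1 = -2017.2
Trade balance (goods + services) = -2122.2 + (-2017.2) = -4139.4
Net primary income = -332.3
Net secondary income = 291.9 - 426.6 = -134.7
Current account = -4139.4 + (-332.3) + (-134.7) = -4606.4
Financial account = -(-4606.4) = 4606.4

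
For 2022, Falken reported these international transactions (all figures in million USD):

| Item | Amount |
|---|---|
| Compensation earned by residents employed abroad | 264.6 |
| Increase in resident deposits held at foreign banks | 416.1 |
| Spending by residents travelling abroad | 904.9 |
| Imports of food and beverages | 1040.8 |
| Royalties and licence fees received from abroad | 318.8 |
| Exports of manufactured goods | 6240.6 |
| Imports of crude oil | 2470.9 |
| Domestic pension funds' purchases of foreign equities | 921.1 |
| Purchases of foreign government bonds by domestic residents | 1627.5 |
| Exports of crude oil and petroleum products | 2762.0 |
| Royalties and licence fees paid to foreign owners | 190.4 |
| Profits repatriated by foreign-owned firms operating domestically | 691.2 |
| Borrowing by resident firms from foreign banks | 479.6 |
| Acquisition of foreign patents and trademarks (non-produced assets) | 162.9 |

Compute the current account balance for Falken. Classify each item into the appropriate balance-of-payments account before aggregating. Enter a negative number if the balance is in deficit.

Goods: -2470.9 - 1040.8 + 6240.6 + 2762.0 = 5490.9
Services: -190.4 - 904.9 + 318.8 = -776.5
Primary income: -691.2 + 264.6 = -426.6
Current account = 5490.9 + (-776.5) + (-426.6) = 4287.8
(Excluded from the current account — financial account: increase in resident deposits held at foreign banks 416.1, domestic pension funds' purchases of foreign equities 921.1, purchases of foreign government bonds by domestic residents 1627.5, borrowing by resident firms from foreign banks 479.6; capital account: acquisition of foreign patents and trademarks (non-produced assets) 162.9.)

4287.8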